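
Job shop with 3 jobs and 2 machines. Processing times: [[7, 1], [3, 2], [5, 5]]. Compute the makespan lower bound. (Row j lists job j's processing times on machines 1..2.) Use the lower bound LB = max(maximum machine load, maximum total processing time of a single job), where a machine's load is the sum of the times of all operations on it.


Machine loads:
  Machine 1: 7 + 3 + 5 = 15
  Machine 2: 1 + 2 + 5 = 8
Max machine load = 15
Job totals:
  Job 1: 8
  Job 2: 5
  Job 3: 10
Max job total = 10
Lower bound = max(15, 10) = 15

15


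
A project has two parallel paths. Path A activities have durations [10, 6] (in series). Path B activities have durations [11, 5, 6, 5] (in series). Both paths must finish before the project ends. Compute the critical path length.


Path A total = 10 + 6 = 16
Path B total = 11 + 5 + 6 + 5 = 27
Critical path = longest path = max(16, 27) = 27

27


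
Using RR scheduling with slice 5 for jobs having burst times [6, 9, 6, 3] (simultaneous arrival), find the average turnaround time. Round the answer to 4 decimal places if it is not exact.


Time quantum = 5
Execution trace:
  J1 runs 5 units, time = 5
  J2 runs 5 units, time = 10
  J3 runs 5 units, time = 15
  J4 runs 3 units, time = 18
  J1 runs 1 units, time = 19
  J2 runs 4 units, time = 23
  J3 runs 1 units, time = 24
Finish times: [19, 23, 24, 18]
Average turnaround = 84/4 = 21.0

21.0


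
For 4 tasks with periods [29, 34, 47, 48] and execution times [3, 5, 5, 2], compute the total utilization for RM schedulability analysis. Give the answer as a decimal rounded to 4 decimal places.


Compute individual utilizations (exact fractions):
  Task 1: C/T = 3/29 (approx. 0.1034)
  Task 2: C/T = 5/34 (approx. 0.1471)
  Task 3: C/T = 5/47 (approx. 0.1064)
  Task 4: C/T = 2/48 = 1/24 (approx. 0.0417)
Total utilization U = 3/29 + 5/34 + 5/47 + 1/24 = 221639/556104
Rounded to 4 decimal places: U = 0.3986
RM (Liu & Layland) bound for 4 tasks = 0.756828; compare with U = 221639/556104 (approx. 0.398557)
U <= bound, so schedulable by RM sufficient condition.

0.3986


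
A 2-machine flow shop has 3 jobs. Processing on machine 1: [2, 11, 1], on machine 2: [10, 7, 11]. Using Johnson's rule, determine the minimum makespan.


Apply Johnson's rule:
  Group 1 (a <= b): [(3, 1, 11), (1, 2, 10)]
  Group 2 (a > b): [(2, 11, 7)]
Optimal job order: [3, 1, 2]
Schedule:
  Job 3: M1 done at 1, M2 done at 12
  Job 1: M1 done at 3, M2 done at 22
  Job 2: M1 done at 14, M2 done at 29
Makespan = 29

29


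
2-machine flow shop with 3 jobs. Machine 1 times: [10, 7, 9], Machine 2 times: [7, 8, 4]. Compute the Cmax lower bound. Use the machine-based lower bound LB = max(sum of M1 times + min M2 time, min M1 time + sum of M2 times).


LB1 = sum(M1 times) + min(M2 times) = 26 + 4 = 30
LB2 = min(M1 times) + sum(M2 times) = 7 + 19 = 26
Lower bound = max(LB1, LB2) = max(30, 26) = 30

30


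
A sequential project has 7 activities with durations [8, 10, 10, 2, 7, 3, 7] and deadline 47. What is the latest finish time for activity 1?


LF(activity 1) = deadline - sum of successor durations
Successors: activities 2 through 7 with durations [10, 10, 2, 7, 3, 7]
Sum of successor durations = 39
LF = 47 - 39 = 8

8


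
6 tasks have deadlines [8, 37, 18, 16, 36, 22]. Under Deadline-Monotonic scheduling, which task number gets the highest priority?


Sort tasks by relative deadline (ascending):
  Task 1: deadline = 8
  Task 4: deadline = 16
  Task 3: deadline = 18
  Task 6: deadline = 22
  Task 5: deadline = 36
  Task 2: deadline = 37
Priority order (highest first): [1, 4, 3, 6, 5, 2]
Highest priority task = 1

1


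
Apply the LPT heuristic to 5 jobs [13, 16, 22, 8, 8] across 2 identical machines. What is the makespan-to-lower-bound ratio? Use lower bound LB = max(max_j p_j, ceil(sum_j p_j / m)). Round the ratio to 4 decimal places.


LPT order: [22, 16, 13, 8, 8]
Machine loads after assignment: [30, 37]
LPT makespan = 37
Lower bound = max(max_job, ceil(total/2)) = max(22, 34) = 34
Ratio = 37 / 34 = 1.0882

1.0882


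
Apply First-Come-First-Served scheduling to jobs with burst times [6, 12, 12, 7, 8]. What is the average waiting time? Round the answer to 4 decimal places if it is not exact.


FCFS order (as given): [6, 12, 12, 7, 8]
Waiting times:
  Job 1: wait = 0
  Job 2: wait = 6
  Job 3: wait = 18
  Job 4: wait = 30
  Job 5: wait = 37
Sum of waiting times = 91
Average waiting time = 91/5 = 18.2

18.2


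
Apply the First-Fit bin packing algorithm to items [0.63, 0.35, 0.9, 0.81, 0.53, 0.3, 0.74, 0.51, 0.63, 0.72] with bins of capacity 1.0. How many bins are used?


Place items sequentially using First-Fit:
  Item 0.63 -> new Bin 1
  Item 0.35 -> Bin 1 (now 0.98)
  Item 0.9 -> new Bin 2
  Item 0.81 -> new Bin 3
  Item 0.53 -> new Bin 4
  Item 0.3 -> Bin 4 (now 0.83)
  Item 0.74 -> new Bin 5
  Item 0.51 -> new Bin 6
  Item 0.63 -> new Bin 7
  Item 0.72 -> new Bin 8
Total bins used = 8

8


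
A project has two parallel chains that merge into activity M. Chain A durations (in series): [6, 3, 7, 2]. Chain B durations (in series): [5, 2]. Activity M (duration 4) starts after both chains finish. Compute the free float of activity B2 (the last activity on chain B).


ES(B2) = sum of predecessors on chain B = 5
EF(B2) = ES + duration = 5 + 2 = 7
Successor of B2 is M. ES(M) = max(sum(A), sum(B)) = max(18, 7) = 18
Free float = ES(successor) - EF(current) = 18 - 7 = 11

11


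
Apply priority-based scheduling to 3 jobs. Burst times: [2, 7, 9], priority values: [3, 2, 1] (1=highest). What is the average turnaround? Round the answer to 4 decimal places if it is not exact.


Sort by priority (ascending = highest first):
Order: [(1, 9), (2, 7), (3, 2)]
Completion times:
  Priority 1, burst=9, C=9
  Priority 2, burst=7, C=16
  Priority 3, burst=2, C=18
Average turnaround = 43/3 = 14.3333

14.3333


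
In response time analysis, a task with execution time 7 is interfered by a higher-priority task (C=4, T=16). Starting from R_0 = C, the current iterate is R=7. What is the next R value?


R_next = C + ceil(R_prev / T_hp) * C_hp
ceil(7 / 16) = ceil(0.4375) = 1
Interference = 1 * 4 = 4
R_next = 7 + 4 = 11

11


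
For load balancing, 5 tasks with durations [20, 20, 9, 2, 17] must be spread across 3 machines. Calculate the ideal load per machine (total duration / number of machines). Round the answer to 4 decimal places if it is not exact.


Total processing time = 20 + 20 + 9 + 2 + 17 = 68
Number of machines = 3
Ideal balanced load = 68 / 3 = 22.6667

22.6667


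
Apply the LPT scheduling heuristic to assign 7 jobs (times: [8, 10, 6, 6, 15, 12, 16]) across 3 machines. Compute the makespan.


Sort jobs in decreasing order (LPT): [16, 15, 12, 10, 8, 6, 6]
Assign each job to the least loaded machine:
  Machine 1: jobs [16, 6, 6], load = 28
  Machine 2: jobs [15, 8], load = 23
  Machine 3: jobs [12, 10], load = 22
Makespan = max load = 28

28


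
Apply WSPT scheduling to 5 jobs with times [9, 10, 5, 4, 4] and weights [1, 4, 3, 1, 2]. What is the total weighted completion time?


Compute p/w ratios and sort ascending (WSPT): [(5, 3), (4, 2), (10, 4), (4, 1), (9, 1)]
Compute weighted completion times:
  Job (p=5,w=3): C=5, w*C=3*5=15
  Job (p=4,w=2): C=9, w*C=2*9=18
  Job (p=10,w=4): C=19, w*C=4*19=76
  Job (p=4,w=1): C=23, w*C=1*23=23
  Job (p=9,w=1): C=32, w*C=1*32=32
Total weighted completion time = 164

164


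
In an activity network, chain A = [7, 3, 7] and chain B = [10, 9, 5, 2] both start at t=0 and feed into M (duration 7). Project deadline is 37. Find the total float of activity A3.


Forward pass: ES(A3) = sum of predecessors on chain A = 10
EF = ES + duration = 10 + 7 = 17
Backward pass: LF(M) = deadline = 37; LS(M) = 37 - 7 = 30
LF(A3) = LS(M) - sum(successors on chain A) = 30 - 0 = 30
LS = LF - duration = 30 - 7 = 23
Total float = LS - ES = 23 - 10 = 13

13


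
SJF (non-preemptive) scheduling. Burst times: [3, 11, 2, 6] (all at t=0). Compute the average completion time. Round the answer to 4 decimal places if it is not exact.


SJF order (ascending): [2, 3, 6, 11]
Completion times:
  Job 1: burst=2, C=2
  Job 2: burst=3, C=5
  Job 3: burst=6, C=11
  Job 4: burst=11, C=22
Average completion = 40/4 = 10.0

10.0


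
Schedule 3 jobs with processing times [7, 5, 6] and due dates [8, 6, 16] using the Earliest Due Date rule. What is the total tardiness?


Sort by due date (EDD order): [(5, 6), (7, 8), (6, 16)]
Compute completion times and tardiness:
  Job 1: p=5, d=6, C=5, tardiness=max(0,5-6)=0
  Job 2: p=7, d=8, C=12, tardiness=max(0,12-8)=4
  Job 3: p=6, d=16, C=18, tardiness=max(0,18-16)=2
Total tardiness = 6

6


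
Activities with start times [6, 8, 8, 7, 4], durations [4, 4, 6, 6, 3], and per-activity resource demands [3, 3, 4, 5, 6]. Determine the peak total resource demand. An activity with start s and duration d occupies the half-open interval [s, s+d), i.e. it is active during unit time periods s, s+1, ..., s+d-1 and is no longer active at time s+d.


Each activity i is active on [start_i, start_i + duration_i).
Compute total resource usage per time slot:
  t=0: active resources = [], total = 0
  t=1: active resources = [], total = 0
  t=2: active resources = [], total = 0
  t=3: active resources = [], total = 0
  t=4: active resources = [6], total = 6
  t=5: active resources = [6], total = 6
  t=6: active resources = [3, 6], total = 9
  t=7: active resources = [3, 5], total = 8
  t=8: active resources = [3, 3, 4, 5], total = 15
  t=9: active resources = [3, 3, 4, 5], total = 15
  t=10: active resources = [3, 4, 5], total = 12
  t=11: active resources = [3, 4, 5], total = 12
  t=12: active resources = [4, 5], total = 9
  t=13: active resources = [4], total = 4
Peak resource demand = 15

15


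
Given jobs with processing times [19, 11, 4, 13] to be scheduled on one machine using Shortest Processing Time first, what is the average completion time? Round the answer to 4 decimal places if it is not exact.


Sort jobs by processing time (SPT order): [4, 11, 13, 19]
Compute completion times sequentially:
  Job 1: processing = 4, completes at 4
  Job 2: processing = 11, completes at 15
  Job 3: processing = 13, completes at 28
  Job 4: processing = 19, completes at 47
Sum of completion times = 94
Average completion time = 94/4 = 23.5

23.5


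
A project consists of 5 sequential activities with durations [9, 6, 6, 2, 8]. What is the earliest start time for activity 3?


Activity 3 starts after activities 1 through 2 complete.
Predecessor durations: [9, 6]
ES = 9 + 6 = 15

15


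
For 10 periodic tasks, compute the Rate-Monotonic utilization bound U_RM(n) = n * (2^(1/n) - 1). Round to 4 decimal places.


Compute 2^(1/10) = 1.0717734625
Subtract 1: 1.0717734625 - 1 = 0.0717734625
Multiply by n: 10 * 0.0717734625 = 0.7177346250
Round to 4 dp: 0.7177

0.7177


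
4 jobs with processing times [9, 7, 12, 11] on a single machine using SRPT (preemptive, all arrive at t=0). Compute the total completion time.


Since all jobs arrive at t=0, SRPT equals SPT ordering.
SPT order: [7, 9, 11, 12]
Completion times:
  Job 1: p=7, C=7
  Job 2: p=9, C=16
  Job 3: p=11, C=27
  Job 4: p=12, C=39
Total completion time = 7 + 16 + 27 + 39 = 89

89


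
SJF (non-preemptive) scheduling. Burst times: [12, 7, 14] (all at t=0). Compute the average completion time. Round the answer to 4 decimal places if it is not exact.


SJF order (ascending): [7, 12, 14]
Completion times:
  Job 1: burst=7, C=7
  Job 2: burst=12, C=19
  Job 3: burst=14, C=33
Average completion = 59/3 = 19.6667

19.6667


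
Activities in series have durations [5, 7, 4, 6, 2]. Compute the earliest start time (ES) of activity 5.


Activity 5 starts after activities 1 through 4 complete.
Predecessor durations: [5, 7, 4, 6]
ES = 5 + 7 + 4 + 6 = 22

22


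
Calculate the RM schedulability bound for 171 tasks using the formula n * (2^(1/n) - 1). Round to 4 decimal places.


Compute 2^(1/171) = 1.0040617188
Subtract 1: 1.0040617188 - 1 = 0.0040617188
Multiply by n: 171 * 0.0040617188 = 0.6945539148
Round to 4 dp: 0.6946

0.6946


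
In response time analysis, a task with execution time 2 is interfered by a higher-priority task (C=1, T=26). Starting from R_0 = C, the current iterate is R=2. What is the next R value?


R_next = C + ceil(R_prev / T_hp) * C_hp
ceil(2 / 26) = ceil(0.0769) = 1
Interference = 1 * 1 = 1
R_next = 2 + 1 = 3

3


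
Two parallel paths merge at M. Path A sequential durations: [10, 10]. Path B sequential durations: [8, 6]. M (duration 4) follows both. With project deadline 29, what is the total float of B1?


Forward pass: ES(B1) = sum of predecessors on chain B = 0
EF = ES + duration = 0 + 8 = 8
Backward pass: LF(M) = deadline = 29; LS(M) = 29 - 4 = 25
LF(B1) = LS(M) - sum(successors on chain B) = 25 - 6 = 19
LS = LF - duration = 19 - 8 = 11
Total float = LS - ES = 11 - 0 = 11

11


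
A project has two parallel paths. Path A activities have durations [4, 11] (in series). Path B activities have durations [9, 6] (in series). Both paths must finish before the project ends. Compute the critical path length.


Path A total = 4 + 11 = 15
Path B total = 9 + 6 = 15
Critical path = longest path = max(15, 15) = 15

15


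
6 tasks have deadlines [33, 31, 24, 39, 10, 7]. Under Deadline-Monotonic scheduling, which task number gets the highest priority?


Sort tasks by relative deadline (ascending):
  Task 6: deadline = 7
  Task 5: deadline = 10
  Task 3: deadline = 24
  Task 2: deadline = 31
  Task 1: deadline = 33
  Task 4: deadline = 39
Priority order (highest first): [6, 5, 3, 2, 1, 4]
Highest priority task = 6

6


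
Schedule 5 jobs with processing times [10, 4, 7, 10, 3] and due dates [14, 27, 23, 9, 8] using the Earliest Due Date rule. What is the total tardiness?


Sort by due date (EDD order): [(3, 8), (10, 9), (10, 14), (7, 23), (4, 27)]
Compute completion times and tardiness:
  Job 1: p=3, d=8, C=3, tardiness=max(0,3-8)=0
  Job 2: p=10, d=9, C=13, tardiness=max(0,13-9)=4
  Job 3: p=10, d=14, C=23, tardiness=max(0,23-14)=9
  Job 4: p=7, d=23, C=30, tardiness=max(0,30-23)=7
  Job 5: p=4, d=27, C=34, tardiness=max(0,34-27)=7
Total tardiness = 27

27


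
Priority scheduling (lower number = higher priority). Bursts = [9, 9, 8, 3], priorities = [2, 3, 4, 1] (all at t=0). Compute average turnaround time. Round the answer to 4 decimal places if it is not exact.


Sort by priority (ascending = highest first):
Order: [(1, 3), (2, 9), (3, 9), (4, 8)]
Completion times:
  Priority 1, burst=3, C=3
  Priority 2, burst=9, C=12
  Priority 3, burst=9, C=21
  Priority 4, burst=8, C=29
Average turnaround = 65/4 = 16.25

16.25


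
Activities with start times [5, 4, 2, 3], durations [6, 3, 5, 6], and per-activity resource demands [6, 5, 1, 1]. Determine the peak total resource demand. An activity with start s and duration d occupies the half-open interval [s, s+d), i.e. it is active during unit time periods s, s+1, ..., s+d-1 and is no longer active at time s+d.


Each activity i is active on [start_i, start_i + duration_i).
Compute total resource usage per time slot:
  t=0: active resources = [], total = 0
  t=1: active resources = [], total = 0
  t=2: active resources = [1], total = 1
  t=3: active resources = [1, 1], total = 2
  t=4: active resources = [5, 1, 1], total = 7
  t=5: active resources = [6, 5, 1, 1], total = 13
  t=6: active resources = [6, 5, 1, 1], total = 13
  t=7: active resources = [6, 1], total = 7
  t=8: active resources = [6, 1], total = 7
  t=9: active resources = [6], total = 6
  t=10: active resources = [6], total = 6
Peak resource demand = 13

13


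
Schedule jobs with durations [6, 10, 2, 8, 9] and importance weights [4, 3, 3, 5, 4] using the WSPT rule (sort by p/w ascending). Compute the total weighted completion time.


Compute p/w ratios and sort ascending (WSPT): [(2, 3), (6, 4), (8, 5), (9, 4), (10, 3)]
Compute weighted completion times:
  Job (p=2,w=3): C=2, w*C=3*2=6
  Job (p=6,w=4): C=8, w*C=4*8=32
  Job (p=8,w=5): C=16, w*C=5*16=80
  Job (p=9,w=4): C=25, w*C=4*25=100
  Job (p=10,w=3): C=35, w*C=3*35=105
Total weighted completion time = 323

323


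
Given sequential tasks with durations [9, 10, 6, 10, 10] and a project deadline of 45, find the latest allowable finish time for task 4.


LF(activity 4) = deadline - sum of successor durations
Successors: activities 5 through 5 with durations [10]
Sum of successor durations = 10
LF = 45 - 10 = 35

35


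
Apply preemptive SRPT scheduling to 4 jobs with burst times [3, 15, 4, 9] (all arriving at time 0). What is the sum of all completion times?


Since all jobs arrive at t=0, SRPT equals SPT ordering.
SPT order: [3, 4, 9, 15]
Completion times:
  Job 1: p=3, C=3
  Job 2: p=4, C=7
  Job 3: p=9, C=16
  Job 4: p=15, C=31
Total completion time = 3 + 7 + 16 + 31 = 57

57


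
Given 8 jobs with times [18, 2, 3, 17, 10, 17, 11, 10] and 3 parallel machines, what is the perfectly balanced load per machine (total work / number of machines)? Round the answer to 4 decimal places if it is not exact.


Total processing time = 18 + 2 + 3 + 17 + 10 + 17 + 11 + 10 = 88
Number of machines = 3
Ideal balanced load = 88 / 3 = 29.3333

29.3333


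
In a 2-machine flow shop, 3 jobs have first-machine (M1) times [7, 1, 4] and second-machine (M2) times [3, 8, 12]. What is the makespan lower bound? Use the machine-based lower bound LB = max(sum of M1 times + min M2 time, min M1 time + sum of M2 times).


LB1 = sum(M1 times) + min(M2 times) = 12 + 3 = 15
LB2 = min(M1 times) + sum(M2 times) = 1 + 23 = 24
Lower bound = max(LB1, LB2) = max(15, 24) = 24

24


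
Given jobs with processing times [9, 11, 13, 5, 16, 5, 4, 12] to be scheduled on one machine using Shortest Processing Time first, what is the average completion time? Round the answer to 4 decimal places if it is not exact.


Sort jobs by processing time (SPT order): [4, 5, 5, 9, 11, 12, 13, 16]
Compute completion times sequentially:
  Job 1: processing = 4, completes at 4
  Job 2: processing = 5, completes at 9
  Job 3: processing = 5, completes at 14
  Job 4: processing = 9, completes at 23
  Job 5: processing = 11, completes at 34
  Job 6: processing = 12, completes at 46
  Job 7: processing = 13, completes at 59
  Job 8: processing = 16, completes at 75
Sum of completion times = 264
Average completion time = 264/8 = 33.0

33.0


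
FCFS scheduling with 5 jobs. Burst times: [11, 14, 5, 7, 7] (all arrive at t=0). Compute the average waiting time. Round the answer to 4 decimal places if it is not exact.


FCFS order (as given): [11, 14, 5, 7, 7]
Waiting times:
  Job 1: wait = 0
  Job 2: wait = 11
  Job 3: wait = 25
  Job 4: wait = 30
  Job 5: wait = 37
Sum of waiting times = 103
Average waiting time = 103/5 = 20.6

20.6


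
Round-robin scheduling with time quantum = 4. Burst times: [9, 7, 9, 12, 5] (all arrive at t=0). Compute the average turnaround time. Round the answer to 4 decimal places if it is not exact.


Time quantum = 4
Execution trace:
  J1 runs 4 units, time = 4
  J2 runs 4 units, time = 8
  J3 runs 4 units, time = 12
  J4 runs 4 units, time = 16
  J5 runs 4 units, time = 20
  J1 runs 4 units, time = 24
  J2 runs 3 units, time = 27
  J3 runs 4 units, time = 31
  J4 runs 4 units, time = 35
  J5 runs 1 units, time = 36
  J1 runs 1 units, time = 37
  J3 runs 1 units, time = 38
  J4 runs 4 units, time = 42
Finish times: [37, 27, 38, 42, 36]
Average turnaround = 180/5 = 36.0

36.0


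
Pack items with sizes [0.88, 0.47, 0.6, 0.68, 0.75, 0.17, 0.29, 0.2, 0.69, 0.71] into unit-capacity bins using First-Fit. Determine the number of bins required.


Place items sequentially using First-Fit:
  Item 0.88 -> new Bin 1
  Item 0.47 -> new Bin 2
  Item 0.6 -> new Bin 3
  Item 0.68 -> new Bin 4
  Item 0.75 -> new Bin 5
  Item 0.17 -> Bin 2 (now 0.64)
  Item 0.29 -> Bin 2 (now 0.93)
  Item 0.2 -> Bin 3 (now 0.8)
  Item 0.69 -> new Bin 6
  Item 0.71 -> new Bin 7
Total bins used = 7

7


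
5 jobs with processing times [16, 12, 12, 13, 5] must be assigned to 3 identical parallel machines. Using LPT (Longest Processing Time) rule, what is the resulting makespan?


Sort jobs in decreasing order (LPT): [16, 13, 12, 12, 5]
Assign each job to the least loaded machine:
  Machine 1: jobs [16], load = 16
  Machine 2: jobs [13, 5], load = 18
  Machine 3: jobs [12, 12], load = 24
Makespan = max load = 24

24


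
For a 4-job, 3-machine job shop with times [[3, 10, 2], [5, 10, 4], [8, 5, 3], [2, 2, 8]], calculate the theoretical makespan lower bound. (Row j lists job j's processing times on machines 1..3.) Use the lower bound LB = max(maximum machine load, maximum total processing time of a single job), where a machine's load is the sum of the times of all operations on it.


Machine loads:
  Machine 1: 3 + 5 + 8 + 2 = 18
  Machine 2: 10 + 10 + 5 + 2 = 27
  Machine 3: 2 + 4 + 3 + 8 = 17
Max machine load = 27
Job totals:
  Job 1: 15
  Job 2: 19
  Job 3: 16
  Job 4: 12
Max job total = 19
Lower bound = max(27, 19) = 27

27


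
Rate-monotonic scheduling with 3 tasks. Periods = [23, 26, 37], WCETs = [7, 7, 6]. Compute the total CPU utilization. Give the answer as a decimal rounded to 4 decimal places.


Compute individual utilizations (exact fractions):
  Task 1: C/T = 7/23 (approx. 0.3043)
  Task 2: C/T = 7/26 (approx. 0.2692)
  Task 3: C/T = 6/37 (approx. 0.1622)
Total utilization U = 7/23 + 7/26 + 6/37 = 16279/22126
Rounded to 4 decimal places: U = 0.7357
RM (Liu & Layland) bound for 3 tasks = 0.779763; compare with U = 16279/22126 (approx. 0.735741)
U <= bound, so schedulable by RM sufficient condition.

0.7357


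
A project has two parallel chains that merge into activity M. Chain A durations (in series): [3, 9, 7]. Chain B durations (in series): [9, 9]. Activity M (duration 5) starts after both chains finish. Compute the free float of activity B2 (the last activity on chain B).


ES(B2) = sum of predecessors on chain B = 9
EF(B2) = ES + duration = 9 + 9 = 18
Successor of B2 is M. ES(M) = max(sum(A), sum(B)) = max(19, 18) = 19
Free float = ES(successor) - EF(current) = 19 - 18 = 1

1


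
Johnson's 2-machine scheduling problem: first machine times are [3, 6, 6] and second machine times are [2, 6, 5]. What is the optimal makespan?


Apply Johnson's rule:
  Group 1 (a <= b): [(2, 6, 6)]
  Group 2 (a > b): [(3, 6, 5), (1, 3, 2)]
Optimal job order: [2, 3, 1]
Schedule:
  Job 2: M1 done at 6, M2 done at 12
  Job 3: M1 done at 12, M2 done at 17
  Job 1: M1 done at 15, M2 done at 19
Makespan = 19

19


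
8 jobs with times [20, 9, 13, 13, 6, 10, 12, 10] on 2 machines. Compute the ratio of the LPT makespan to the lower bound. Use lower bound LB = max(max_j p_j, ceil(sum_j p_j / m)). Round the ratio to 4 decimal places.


LPT order: [20, 13, 13, 12, 10, 10, 9, 6]
Machine loads after assignment: [48, 45]
LPT makespan = 48
Lower bound = max(max_job, ceil(total/2)) = max(20, 47) = 47
Ratio = 48 / 47 = 1.0213

1.0213


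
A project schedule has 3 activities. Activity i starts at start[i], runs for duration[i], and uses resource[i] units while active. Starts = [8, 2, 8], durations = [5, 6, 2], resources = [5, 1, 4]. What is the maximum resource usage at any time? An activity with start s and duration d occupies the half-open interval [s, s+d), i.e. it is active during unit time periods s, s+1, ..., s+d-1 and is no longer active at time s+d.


Each activity i is active on [start_i, start_i + duration_i).
Compute total resource usage per time slot:
  t=0: active resources = [], total = 0
  t=1: active resources = [], total = 0
  t=2: active resources = [1], total = 1
  t=3: active resources = [1], total = 1
  t=4: active resources = [1], total = 1
  t=5: active resources = [1], total = 1
  t=6: active resources = [1], total = 1
  t=7: active resources = [1], total = 1
  t=8: active resources = [5, 4], total = 9
  t=9: active resources = [5, 4], total = 9
  t=10: active resources = [5], total = 5
  t=11: active resources = [5], total = 5
  t=12: active resources = [5], total = 5
Peak resource demand = 9

9


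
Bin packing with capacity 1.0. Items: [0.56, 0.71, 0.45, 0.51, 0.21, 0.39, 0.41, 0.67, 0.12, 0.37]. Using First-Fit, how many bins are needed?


Place items sequentially using First-Fit:
  Item 0.56 -> new Bin 1
  Item 0.71 -> new Bin 2
  Item 0.45 -> new Bin 3
  Item 0.51 -> Bin 3 (now 0.96)
  Item 0.21 -> Bin 1 (now 0.77)
  Item 0.39 -> new Bin 4
  Item 0.41 -> Bin 4 (now 0.8)
  Item 0.67 -> new Bin 5
  Item 0.12 -> Bin 1 (now 0.89)
  Item 0.37 -> new Bin 6
Total bins used = 6

6


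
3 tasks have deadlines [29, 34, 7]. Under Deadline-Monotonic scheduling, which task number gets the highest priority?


Sort tasks by relative deadline (ascending):
  Task 3: deadline = 7
  Task 1: deadline = 29
  Task 2: deadline = 34
Priority order (highest first): [3, 1, 2]
Highest priority task = 3

3


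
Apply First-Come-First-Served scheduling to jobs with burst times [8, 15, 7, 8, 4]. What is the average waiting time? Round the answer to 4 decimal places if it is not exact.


FCFS order (as given): [8, 15, 7, 8, 4]
Waiting times:
  Job 1: wait = 0
  Job 2: wait = 8
  Job 3: wait = 23
  Job 4: wait = 30
  Job 5: wait = 38
Sum of waiting times = 99
Average waiting time = 99/5 = 19.8

19.8


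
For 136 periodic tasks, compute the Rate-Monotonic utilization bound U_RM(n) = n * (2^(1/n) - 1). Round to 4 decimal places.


Compute 2^(1/136) = 1.0051096806
Subtract 1: 1.0051096806 - 1 = 0.0051096806
Multiply by n: 136 * 0.0051096806 = 0.6949165616
Round to 4 dp: 0.6949

0.6949


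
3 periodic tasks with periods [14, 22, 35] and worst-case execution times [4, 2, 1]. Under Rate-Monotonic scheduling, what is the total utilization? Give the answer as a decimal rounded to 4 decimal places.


Compute individual utilizations (exact fractions):
  Task 1: C/T = 4/14 = 2/7 (approx. 0.2857)
  Task 2: C/T = 2/22 = 1/11 (approx. 0.0909)
  Task 3: C/T = 1/35 (approx. 0.0286)
Total utilization U = 2/7 + 1/11 + 1/35 = 156/385
Rounded to 4 decimal places: U = 0.4052
RM (Liu & Layland) bound for 3 tasks = 0.779763; compare with U = 156/385 (approx. 0.405195)
U <= bound, so schedulable by RM sufficient condition.

0.4052


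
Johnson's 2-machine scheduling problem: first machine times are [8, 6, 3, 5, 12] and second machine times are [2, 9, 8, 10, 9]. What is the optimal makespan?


Apply Johnson's rule:
  Group 1 (a <= b): [(3, 3, 8), (4, 5, 10), (2, 6, 9)]
  Group 2 (a > b): [(5, 12, 9), (1, 8, 2)]
Optimal job order: [3, 4, 2, 5, 1]
Schedule:
  Job 3: M1 done at 3, M2 done at 11
  Job 4: M1 done at 8, M2 done at 21
  Job 2: M1 done at 14, M2 done at 30
  Job 5: M1 done at 26, M2 done at 39
  Job 1: M1 done at 34, M2 done at 41
Makespan = 41

41


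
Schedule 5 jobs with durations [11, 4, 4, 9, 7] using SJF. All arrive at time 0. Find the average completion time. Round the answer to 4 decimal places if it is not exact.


SJF order (ascending): [4, 4, 7, 9, 11]
Completion times:
  Job 1: burst=4, C=4
  Job 2: burst=4, C=8
  Job 3: burst=7, C=15
  Job 4: burst=9, C=24
  Job 5: burst=11, C=35
Average completion = 86/5 = 17.2

17.2


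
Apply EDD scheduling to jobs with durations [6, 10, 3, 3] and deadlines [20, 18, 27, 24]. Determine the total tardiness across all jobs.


Sort by due date (EDD order): [(10, 18), (6, 20), (3, 24), (3, 27)]
Compute completion times and tardiness:
  Job 1: p=10, d=18, C=10, tardiness=max(0,10-18)=0
  Job 2: p=6, d=20, C=16, tardiness=max(0,16-20)=0
  Job 3: p=3, d=24, C=19, tardiness=max(0,19-24)=0
  Job 4: p=3, d=27, C=22, tardiness=max(0,22-27)=0
Total tardiness = 0

0


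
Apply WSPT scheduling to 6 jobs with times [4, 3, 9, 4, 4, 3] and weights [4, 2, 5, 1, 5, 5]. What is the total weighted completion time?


Compute p/w ratios and sort ascending (WSPT): [(3, 5), (4, 5), (4, 4), (3, 2), (9, 5), (4, 1)]
Compute weighted completion times:
  Job (p=3,w=5): C=3, w*C=5*3=15
  Job (p=4,w=5): C=7, w*C=5*7=35
  Job (p=4,w=4): C=11, w*C=4*11=44
  Job (p=3,w=2): C=14, w*C=2*14=28
  Job (p=9,w=5): C=23, w*C=5*23=115
  Job (p=4,w=1): C=27, w*C=1*27=27
Total weighted completion time = 264

264


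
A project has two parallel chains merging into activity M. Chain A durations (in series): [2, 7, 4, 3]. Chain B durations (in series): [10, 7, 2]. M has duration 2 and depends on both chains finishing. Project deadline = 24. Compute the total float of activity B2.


Forward pass: ES(B2) = sum of predecessors on chain B = 10
EF = ES + duration = 10 + 7 = 17
Backward pass: LF(M) = deadline = 24; LS(M) = 24 - 2 = 22
LF(B2) = LS(M) - sum(successors on chain B) = 22 - 2 = 20
LS = LF - duration = 20 - 7 = 13
Total float = LS - ES = 13 - 10 = 3

3


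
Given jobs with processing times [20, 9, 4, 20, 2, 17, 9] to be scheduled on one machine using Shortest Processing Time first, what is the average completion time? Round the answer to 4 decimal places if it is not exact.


Sort jobs by processing time (SPT order): [2, 4, 9, 9, 17, 20, 20]
Compute completion times sequentially:
  Job 1: processing = 2, completes at 2
  Job 2: processing = 4, completes at 6
  Job 3: processing = 9, completes at 15
  Job 4: processing = 9, completes at 24
  Job 5: processing = 17, completes at 41
  Job 6: processing = 20, completes at 61
  Job 7: processing = 20, completes at 81
Sum of completion times = 230
Average completion time = 230/7 = 32.8571

32.8571


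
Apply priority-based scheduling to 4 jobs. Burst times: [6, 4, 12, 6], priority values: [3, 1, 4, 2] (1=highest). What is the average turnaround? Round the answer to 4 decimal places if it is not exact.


Sort by priority (ascending = highest first):
Order: [(1, 4), (2, 6), (3, 6), (4, 12)]
Completion times:
  Priority 1, burst=4, C=4
  Priority 2, burst=6, C=10
  Priority 3, burst=6, C=16
  Priority 4, burst=12, C=28
Average turnaround = 58/4 = 14.5

14.5


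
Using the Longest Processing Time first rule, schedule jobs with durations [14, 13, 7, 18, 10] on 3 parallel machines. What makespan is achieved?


Sort jobs in decreasing order (LPT): [18, 14, 13, 10, 7]
Assign each job to the least loaded machine:
  Machine 1: jobs [18], load = 18
  Machine 2: jobs [14, 7], load = 21
  Machine 3: jobs [13, 10], load = 23
Makespan = max load = 23

23


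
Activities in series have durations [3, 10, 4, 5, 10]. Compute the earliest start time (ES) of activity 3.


Activity 3 starts after activities 1 through 2 complete.
Predecessor durations: [3, 10]
ES = 3 + 10 = 13

13


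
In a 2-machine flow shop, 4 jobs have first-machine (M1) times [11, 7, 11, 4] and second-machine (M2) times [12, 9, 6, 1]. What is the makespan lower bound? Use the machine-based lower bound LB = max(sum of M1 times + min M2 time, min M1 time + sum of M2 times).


LB1 = sum(M1 times) + min(M2 times) = 33 + 1 = 34
LB2 = min(M1 times) + sum(M2 times) = 4 + 28 = 32
Lower bound = max(LB1, LB2) = max(34, 32) = 34

34


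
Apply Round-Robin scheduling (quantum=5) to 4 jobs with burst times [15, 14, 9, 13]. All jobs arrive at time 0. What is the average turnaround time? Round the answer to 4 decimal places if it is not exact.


Time quantum = 5
Execution trace:
  J1 runs 5 units, time = 5
  J2 runs 5 units, time = 10
  J3 runs 5 units, time = 15
  J4 runs 5 units, time = 20
  J1 runs 5 units, time = 25
  J2 runs 5 units, time = 30
  J3 runs 4 units, time = 34
  J4 runs 5 units, time = 39
  J1 runs 5 units, time = 44
  J2 runs 4 units, time = 48
  J4 runs 3 units, time = 51
Finish times: [44, 48, 34, 51]
Average turnaround = 177/4 = 44.25

44.25


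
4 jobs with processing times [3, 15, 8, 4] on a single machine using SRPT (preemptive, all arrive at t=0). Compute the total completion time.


Since all jobs arrive at t=0, SRPT equals SPT ordering.
SPT order: [3, 4, 8, 15]
Completion times:
  Job 1: p=3, C=3
  Job 2: p=4, C=7
  Job 3: p=8, C=15
  Job 4: p=15, C=30
Total completion time = 3 + 7 + 15 + 30 = 55

55


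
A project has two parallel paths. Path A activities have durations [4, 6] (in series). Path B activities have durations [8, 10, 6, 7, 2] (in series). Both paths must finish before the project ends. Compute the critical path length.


Path A total = 4 + 6 = 10
Path B total = 8 + 10 + 6 + 7 + 2 = 33
Critical path = longest path = max(10, 33) = 33

33


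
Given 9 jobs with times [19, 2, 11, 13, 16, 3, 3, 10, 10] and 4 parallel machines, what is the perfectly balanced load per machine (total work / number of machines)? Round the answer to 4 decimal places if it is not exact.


Total processing time = 19 + 2 + 11 + 13 + 16 + 3 + 3 + 10 + 10 = 87
Number of machines = 4
Ideal balanced load = 87 / 4 = 21.75

21.75


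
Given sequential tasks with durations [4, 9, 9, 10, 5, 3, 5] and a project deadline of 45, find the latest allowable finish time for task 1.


LF(activity 1) = deadline - sum of successor durations
Successors: activities 2 through 7 with durations [9, 9, 10, 5, 3, 5]
Sum of successor durations = 41
LF = 45 - 41 = 4

4


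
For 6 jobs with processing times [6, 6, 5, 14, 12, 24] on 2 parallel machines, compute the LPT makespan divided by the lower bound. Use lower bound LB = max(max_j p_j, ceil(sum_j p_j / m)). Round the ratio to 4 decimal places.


LPT order: [24, 14, 12, 6, 6, 5]
Machine loads after assignment: [35, 32]
LPT makespan = 35
Lower bound = max(max_job, ceil(total/2)) = max(24, 34) = 34
Ratio = 35 / 34 = 1.0294

1.0294


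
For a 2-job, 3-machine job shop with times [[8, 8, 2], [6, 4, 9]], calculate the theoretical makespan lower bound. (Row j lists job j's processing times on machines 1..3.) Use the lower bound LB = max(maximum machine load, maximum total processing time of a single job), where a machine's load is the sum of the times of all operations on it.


Machine loads:
  Machine 1: 8 + 6 = 14
  Machine 2: 8 + 4 = 12
  Machine 3: 2 + 9 = 11
Max machine load = 14
Job totals:
  Job 1: 18
  Job 2: 19
Max job total = 19
Lower bound = max(14, 19) = 19

19


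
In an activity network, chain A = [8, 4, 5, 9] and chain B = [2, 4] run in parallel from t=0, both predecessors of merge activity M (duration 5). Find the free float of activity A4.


ES(A4) = sum of predecessors on chain A = 17
EF(A4) = ES + duration = 17 + 9 = 26
Successor of A4 is M. ES(M) = max(sum(A), sum(B)) = max(26, 6) = 26
Free float = ES(successor) - EF(current) = 26 - 26 = 0

0


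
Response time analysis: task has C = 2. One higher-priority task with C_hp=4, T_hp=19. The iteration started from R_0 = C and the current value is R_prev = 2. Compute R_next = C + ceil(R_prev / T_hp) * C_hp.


R_next = C + ceil(R_prev / T_hp) * C_hp
ceil(2 / 19) = ceil(0.1053) = 1
Interference = 1 * 4 = 4
R_next = 2 + 4 = 6

6


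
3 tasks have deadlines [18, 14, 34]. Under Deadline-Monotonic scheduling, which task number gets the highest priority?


Sort tasks by relative deadline (ascending):
  Task 2: deadline = 14
  Task 1: deadline = 18
  Task 3: deadline = 34
Priority order (highest first): [2, 1, 3]
Highest priority task = 2

2


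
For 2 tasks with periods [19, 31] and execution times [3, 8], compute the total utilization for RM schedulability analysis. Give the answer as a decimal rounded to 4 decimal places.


Compute individual utilizations (exact fractions):
  Task 1: C/T = 3/19 (approx. 0.1579)
  Task 2: C/T = 8/31 (approx. 0.2581)
Total utilization U = 3/19 + 8/31 = 245/589
Rounded to 4 decimal places: U = 0.4160
RM (Liu & Layland) bound for 2 tasks = 0.828427; compare with U = 245/589 (approx. 0.415959)
U <= bound, so schedulable by RM sufficient condition.

0.4160


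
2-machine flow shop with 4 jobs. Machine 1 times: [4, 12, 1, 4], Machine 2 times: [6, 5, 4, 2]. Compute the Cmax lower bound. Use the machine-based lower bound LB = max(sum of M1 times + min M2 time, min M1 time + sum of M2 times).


LB1 = sum(M1 times) + min(M2 times) = 21 + 2 = 23
LB2 = min(M1 times) + sum(M2 times) = 1 + 17 = 18
Lower bound = max(LB1, LB2) = max(23, 18) = 23

23


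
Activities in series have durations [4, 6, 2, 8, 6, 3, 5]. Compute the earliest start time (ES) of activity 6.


Activity 6 starts after activities 1 through 5 complete.
Predecessor durations: [4, 6, 2, 8, 6]
ES = 4 + 6 + 2 + 8 + 6 = 26

26


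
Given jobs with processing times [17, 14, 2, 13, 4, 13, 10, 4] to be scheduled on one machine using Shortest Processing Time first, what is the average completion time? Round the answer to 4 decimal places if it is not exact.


Sort jobs by processing time (SPT order): [2, 4, 4, 10, 13, 13, 14, 17]
Compute completion times sequentially:
  Job 1: processing = 2, completes at 2
  Job 2: processing = 4, completes at 6
  Job 3: processing = 4, completes at 10
  Job 4: processing = 10, completes at 20
  Job 5: processing = 13, completes at 33
  Job 6: processing = 13, completes at 46
  Job 7: processing = 14, completes at 60
  Job 8: processing = 17, completes at 77
Sum of completion times = 254
Average completion time = 254/8 = 31.75

31.75


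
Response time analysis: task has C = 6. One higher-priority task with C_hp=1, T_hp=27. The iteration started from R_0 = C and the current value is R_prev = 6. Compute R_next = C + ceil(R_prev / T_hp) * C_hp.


R_next = C + ceil(R_prev / T_hp) * C_hp
ceil(6 / 27) = ceil(0.2222) = 1
Interference = 1 * 1 = 1
R_next = 6 + 1 = 7

7


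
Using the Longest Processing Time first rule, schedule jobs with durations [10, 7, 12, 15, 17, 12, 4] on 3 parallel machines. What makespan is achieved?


Sort jobs in decreasing order (LPT): [17, 15, 12, 12, 10, 7, 4]
Assign each job to the least loaded machine:
  Machine 1: jobs [17, 7, 4], load = 28
  Machine 2: jobs [15, 10], load = 25
  Machine 3: jobs [12, 12], load = 24
Makespan = max load = 28

28


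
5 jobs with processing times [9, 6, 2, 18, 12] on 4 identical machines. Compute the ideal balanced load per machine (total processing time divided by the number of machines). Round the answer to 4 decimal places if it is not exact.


Total processing time = 9 + 6 + 2 + 18 + 12 = 47
Number of machines = 4
Ideal balanced load = 47 / 4 = 11.75

11.75


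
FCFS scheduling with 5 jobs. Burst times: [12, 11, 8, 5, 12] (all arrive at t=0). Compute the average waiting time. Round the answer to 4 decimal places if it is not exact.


FCFS order (as given): [12, 11, 8, 5, 12]
Waiting times:
  Job 1: wait = 0
  Job 2: wait = 12
  Job 3: wait = 23
  Job 4: wait = 31
  Job 5: wait = 36
Sum of waiting times = 102
Average waiting time = 102/5 = 20.4

20.4


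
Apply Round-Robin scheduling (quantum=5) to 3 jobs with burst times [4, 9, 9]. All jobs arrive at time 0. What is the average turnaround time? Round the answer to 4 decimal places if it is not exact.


Time quantum = 5
Execution trace:
  J1 runs 4 units, time = 4
  J2 runs 5 units, time = 9
  J3 runs 5 units, time = 14
  J2 runs 4 units, time = 18
  J3 runs 4 units, time = 22
Finish times: [4, 18, 22]
Average turnaround = 44/3 = 14.6667

14.6667


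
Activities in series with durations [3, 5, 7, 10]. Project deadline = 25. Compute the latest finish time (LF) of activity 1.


LF(activity 1) = deadline - sum of successor durations
Successors: activities 2 through 4 with durations [5, 7, 10]
Sum of successor durations = 22
LF = 25 - 22 = 3

3


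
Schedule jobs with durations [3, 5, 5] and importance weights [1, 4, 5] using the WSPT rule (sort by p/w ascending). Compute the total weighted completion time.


Compute p/w ratios and sort ascending (WSPT): [(5, 5), (5, 4), (3, 1)]
Compute weighted completion times:
  Job (p=5,w=5): C=5, w*C=5*5=25
  Job (p=5,w=4): C=10, w*C=4*10=40
  Job (p=3,w=1): C=13, w*C=1*13=13
Total weighted completion time = 78

78


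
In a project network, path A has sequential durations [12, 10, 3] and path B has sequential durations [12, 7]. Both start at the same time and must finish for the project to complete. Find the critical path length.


Path A total = 12 + 10 + 3 = 25
Path B total = 12 + 7 = 19
Critical path = longest path = max(25, 19) = 25

25


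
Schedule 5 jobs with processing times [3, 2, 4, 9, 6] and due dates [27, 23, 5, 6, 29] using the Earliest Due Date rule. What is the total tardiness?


Sort by due date (EDD order): [(4, 5), (9, 6), (2, 23), (3, 27), (6, 29)]
Compute completion times and tardiness:
  Job 1: p=4, d=5, C=4, tardiness=max(0,4-5)=0
  Job 2: p=9, d=6, C=13, tardiness=max(0,13-6)=7
  Job 3: p=2, d=23, C=15, tardiness=max(0,15-23)=0
  Job 4: p=3, d=27, C=18, tardiness=max(0,18-27)=0
  Job 5: p=6, d=29, C=24, tardiness=max(0,24-29)=0
Total tardiness = 7

7
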